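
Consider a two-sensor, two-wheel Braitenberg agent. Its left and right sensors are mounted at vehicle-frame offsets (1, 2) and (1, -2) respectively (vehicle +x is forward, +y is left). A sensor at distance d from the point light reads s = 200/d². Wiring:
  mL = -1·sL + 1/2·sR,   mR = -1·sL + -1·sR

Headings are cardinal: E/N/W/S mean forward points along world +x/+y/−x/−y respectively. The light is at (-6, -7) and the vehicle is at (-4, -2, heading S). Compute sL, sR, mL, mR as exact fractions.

25/4 25/2 0 -75/4

left sensor world pos  = (-2, -3); dL² = 32
right sensor world pos = (-6, -3); dR² = 16
sL = 200/32 = 25/4
sR = 200/16 = 25/2
mL = -1·sL + 1/2·sR = 0
mR = -1·sL + -1·sR = -75/4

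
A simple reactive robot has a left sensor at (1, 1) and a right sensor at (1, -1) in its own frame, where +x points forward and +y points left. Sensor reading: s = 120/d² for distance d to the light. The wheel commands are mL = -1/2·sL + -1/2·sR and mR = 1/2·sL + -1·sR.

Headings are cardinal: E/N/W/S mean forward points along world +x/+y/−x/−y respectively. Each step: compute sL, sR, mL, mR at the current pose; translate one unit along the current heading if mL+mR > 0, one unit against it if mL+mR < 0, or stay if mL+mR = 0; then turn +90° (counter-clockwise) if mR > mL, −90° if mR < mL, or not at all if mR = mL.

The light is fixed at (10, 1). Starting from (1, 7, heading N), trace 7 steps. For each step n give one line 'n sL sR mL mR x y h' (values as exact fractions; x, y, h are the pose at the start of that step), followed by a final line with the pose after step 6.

n=0: pose=(1,7,N); sL=120/149, sR=120/113; mL=-15720/16837, mR=-11100/16837; mL+mR=-180/113 → advance -1; mR−mL=4620/16837 → turn +1·90°
n=1: pose=(1,6,W); sL=30/29, sR=15/17; mL=-945/986, mR=-180/493; mL+mR=-45/34 → advance -1; mR−mL=585/986 → turn +1·90°
n=2: pose=(2,6,S); sL=24/13, sR=120/97; mL=-1944/1261, mR=-396/1261; mL+mR=-180/97 → advance -1; mR−mL=1548/1261 → turn +1·90°
n=3: pose=(2,7,E); sL=60/49, sR=60/37; mL=-2580/1813, mR=-1830/1813; mL+mR=-90/37 → advance -1; mR−mL=750/1813 → turn +1·90°
n=4: pose=(1,7,N); sL=120/149, sR=120/113; mL=-15720/16837, mR=-11100/16837; mL+mR=-180/113 → advance -1; mR−mL=4620/16837 → turn +1·90°
n=5: pose=(1,6,W); sL=30/29, sR=15/17; mL=-945/986, mR=-180/493; mL+mR=-45/34 → advance -1; mR−mL=585/986 → turn +1·90°
n=6: pose=(2,6,S); sL=24/13, sR=120/97; mL=-1944/1261, mR=-396/1261; mL+mR=-180/97 → advance -1; mR−mL=1548/1261 → turn +1·90°

0 120/149 120/113 -15720/16837 -11100/16837 1 7 N
1 30/29 15/17 -945/986 -180/493 1 6 W
2 24/13 120/97 -1944/1261 -396/1261 2 6 S
3 60/49 60/37 -2580/1813 -1830/1813 2 7 E
4 120/149 120/113 -15720/16837 -11100/16837 1 7 N
5 30/29 15/17 -945/986 -180/493 1 6 W
6 24/13 120/97 -1944/1261 -396/1261 2 6 S
final 2 7 E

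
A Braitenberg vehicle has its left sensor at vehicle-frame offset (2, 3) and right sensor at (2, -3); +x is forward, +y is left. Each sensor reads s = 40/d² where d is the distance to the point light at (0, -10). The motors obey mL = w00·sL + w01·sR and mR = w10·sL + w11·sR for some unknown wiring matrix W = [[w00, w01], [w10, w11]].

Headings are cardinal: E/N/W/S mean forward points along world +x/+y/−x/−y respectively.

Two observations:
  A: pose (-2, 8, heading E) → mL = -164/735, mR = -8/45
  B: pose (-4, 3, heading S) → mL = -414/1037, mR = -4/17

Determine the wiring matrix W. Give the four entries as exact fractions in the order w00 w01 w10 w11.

obs A: pose=(-2,8,E) → sL=40/441, sR=8/45, mL=-164/735, mR=-8/45
obs B: pose=(-4,3,S) → sL=20/61, sR=4/17, mL=-414/1037, mR=-4/17
sensor matrix S = [[40/441, 8/45], [20/61, 4/17]]; det S = -5632/152439
solve [mL_A; mL_B] = S·[w00; w01] and [mR_A; mR_B] = S·[w10; w11]:
  w00 = -1/2, w01 = -1, w10 = 0, w11 = -1

-1/2 -1 0 -1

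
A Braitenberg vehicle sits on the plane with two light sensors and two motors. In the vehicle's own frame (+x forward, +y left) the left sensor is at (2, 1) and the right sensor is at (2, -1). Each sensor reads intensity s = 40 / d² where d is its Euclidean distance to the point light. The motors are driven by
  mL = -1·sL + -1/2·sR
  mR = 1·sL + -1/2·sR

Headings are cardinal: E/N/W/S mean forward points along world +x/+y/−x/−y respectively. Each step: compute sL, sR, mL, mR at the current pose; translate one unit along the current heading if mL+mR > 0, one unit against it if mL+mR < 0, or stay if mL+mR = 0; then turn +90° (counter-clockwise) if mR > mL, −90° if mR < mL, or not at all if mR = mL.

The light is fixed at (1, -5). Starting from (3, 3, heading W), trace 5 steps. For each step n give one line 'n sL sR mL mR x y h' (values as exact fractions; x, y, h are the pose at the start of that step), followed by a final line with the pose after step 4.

0 40/49 40/81 -4220/3969 2260/3969 3 3 W
1 10/13 1 -33/26 7/26 4 3 S
2 8/25 40/89 -1212/2225 212/2225 4 4 E
3 20/61 4/13 -382/793 138/793 3 4 N
4 40/49 40/81 -4220/3969 2260/3969 3 3 W
final 4 3 S

n=0: pose=(3,3,W); sL=40/49, sR=40/81; mL=-4220/3969, mR=2260/3969; mL+mR=-40/81 → advance -1; mR−mL=80/49 → turn +1·90°
n=1: pose=(4,3,S); sL=10/13, sR=1; mL=-33/26, mR=7/26; mL+mR=-1 → advance -1; mR−mL=20/13 → turn +1·90°
n=2: pose=(4,4,E); sL=8/25, sR=40/89; mL=-1212/2225, mR=212/2225; mL+mR=-40/89 → advance -1; mR−mL=16/25 → turn +1·90°
n=3: pose=(3,4,N); sL=20/61, sR=4/13; mL=-382/793, mR=138/793; mL+mR=-4/13 → advance -1; mR−mL=40/61 → turn +1·90°
n=4: pose=(3,3,W); sL=40/49, sR=40/81; mL=-4220/3969, mR=2260/3969; mL+mR=-40/81 → advance -1; mR−mL=80/49 → turn +1·90°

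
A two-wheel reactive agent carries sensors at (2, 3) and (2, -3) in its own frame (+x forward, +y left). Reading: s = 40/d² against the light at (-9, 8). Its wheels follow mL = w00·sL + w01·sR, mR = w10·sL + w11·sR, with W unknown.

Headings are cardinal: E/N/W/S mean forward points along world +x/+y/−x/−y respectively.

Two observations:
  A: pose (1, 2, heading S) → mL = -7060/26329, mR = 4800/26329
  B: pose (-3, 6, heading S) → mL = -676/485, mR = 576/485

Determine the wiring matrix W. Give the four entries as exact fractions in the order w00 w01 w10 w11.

obs A: pose=(1,2,S) → sL=40/233, sR=40/113, mL=-7060/26329, mR=4800/26329
obs B: pose=(-3,6,S) → sL=40/97, sR=8/5, mL=-676/485, mR=576/485
sensor matrix S = [[40/233, 40/113], [40/97, 8/5]]; det S = 328704/2553913
solve [mL_A; mL_B] = S·[w00; w01] and [mR_A; mR_B] = S·[w10; w11]:
  w00 = 1/2, w01 = -1, w10 = -1, w11 = 1

1/2 -1 -1 1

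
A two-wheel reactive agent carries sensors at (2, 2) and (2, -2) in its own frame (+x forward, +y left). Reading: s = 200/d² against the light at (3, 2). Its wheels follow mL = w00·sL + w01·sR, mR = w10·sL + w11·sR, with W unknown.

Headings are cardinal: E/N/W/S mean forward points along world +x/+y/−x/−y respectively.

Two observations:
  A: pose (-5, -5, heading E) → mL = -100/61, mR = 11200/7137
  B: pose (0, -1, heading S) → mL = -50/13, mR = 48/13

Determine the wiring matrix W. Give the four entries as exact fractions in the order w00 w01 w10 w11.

obs A: pose=(-5,-5,E) → sL=200/61, sR=200/117, mL=-100/61, mR=11200/7137
obs B: pose=(0,-1,S) → sL=100/13, sR=4, mL=-50/13, mR=48/13
sensor matrix S = [[200/61, 200/117], [100/13, 4]]; det S = -3200/92781
solve [mL_A; mL_B] = S·[w00; w01] and [mR_A; mR_B] = S·[w10; w11]:
  w00 = -1/2, w01 = 0, w10 = 1, w11 = -1

-1/2 0 1 -1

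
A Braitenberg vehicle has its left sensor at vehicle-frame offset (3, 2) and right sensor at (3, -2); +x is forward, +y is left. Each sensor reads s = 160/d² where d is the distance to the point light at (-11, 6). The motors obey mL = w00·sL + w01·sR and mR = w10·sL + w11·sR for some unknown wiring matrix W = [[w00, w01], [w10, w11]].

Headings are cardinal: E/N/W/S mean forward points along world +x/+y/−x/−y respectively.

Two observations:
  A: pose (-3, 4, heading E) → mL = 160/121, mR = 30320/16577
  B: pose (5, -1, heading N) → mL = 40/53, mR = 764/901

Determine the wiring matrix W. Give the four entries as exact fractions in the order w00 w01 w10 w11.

obs A: pose=(-3,4,E) → sL=160/121, sR=160/137, mL=160/121, mR=30320/16577
obs B: pose=(5,-1,N) → sL=40/53, sR=8/17, mL=40/53, mR=764/901
sensor matrix S = [[160/121, 160/137], [40/53, 8/17]]; det S = -3870720/14935877
solve [mL_A; mL_B] = S·[w00; w01] and [mR_A; mR_B] = S·[w10; w11]:
  w00 = 1, w01 = 0, w10 = 1/2, w11 = 1

1 0 1/2 1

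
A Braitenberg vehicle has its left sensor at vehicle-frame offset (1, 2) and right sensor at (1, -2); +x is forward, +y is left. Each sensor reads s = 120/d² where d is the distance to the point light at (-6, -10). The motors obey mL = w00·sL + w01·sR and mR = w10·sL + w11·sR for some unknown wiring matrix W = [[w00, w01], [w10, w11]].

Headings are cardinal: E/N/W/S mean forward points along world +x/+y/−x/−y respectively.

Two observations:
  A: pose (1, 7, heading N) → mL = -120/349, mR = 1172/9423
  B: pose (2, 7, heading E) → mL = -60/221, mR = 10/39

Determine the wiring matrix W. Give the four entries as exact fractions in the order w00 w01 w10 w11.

-1 0 -1/2 1

obs A: pose=(1,7,N) → sL=120/349, sR=8/27, mL=-120/349, mR=1172/9423
obs B: pose=(2,7,E) → sL=60/221, sR=20/51, mL=-60/221, mR=10/39
sensor matrix S = [[120/349, 8/27], [60/221, 20/51]]; det S = 37760/694161
solve [mL_A; mL_B] = S·[w00; w01] and [mR_A; mR_B] = S·[w10; w11]:
  w00 = -1, w01 = 0, w10 = -1/2, w11 = 1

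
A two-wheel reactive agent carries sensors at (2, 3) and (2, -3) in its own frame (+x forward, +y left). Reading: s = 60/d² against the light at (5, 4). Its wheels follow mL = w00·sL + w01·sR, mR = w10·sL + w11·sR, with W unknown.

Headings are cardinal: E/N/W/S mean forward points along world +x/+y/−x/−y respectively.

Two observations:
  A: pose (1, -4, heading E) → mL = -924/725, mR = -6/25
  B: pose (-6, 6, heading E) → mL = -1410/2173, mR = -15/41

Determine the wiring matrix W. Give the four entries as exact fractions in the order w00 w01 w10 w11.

obs A: pose=(1,-4,E) → sL=60/29, sR=12/25, mL=-924/725, mR=-6/25
obs B: pose=(-6,6,E) → sL=30/53, sR=30/41, mL=-1410/2173, mR=-15/41
sensor matrix S = [[60/29, 12/25], [30/53, 30/41]]; det S = 391392/315085
solve [mL_A; mL_B] = S·[w00; w01] and [mR_A; mR_B] = S·[w10; w11]:
  w00 = -1/2, w01 = -1/2, w10 = 0, w11 = -1/2

-1/2 -1/2 0 -1/2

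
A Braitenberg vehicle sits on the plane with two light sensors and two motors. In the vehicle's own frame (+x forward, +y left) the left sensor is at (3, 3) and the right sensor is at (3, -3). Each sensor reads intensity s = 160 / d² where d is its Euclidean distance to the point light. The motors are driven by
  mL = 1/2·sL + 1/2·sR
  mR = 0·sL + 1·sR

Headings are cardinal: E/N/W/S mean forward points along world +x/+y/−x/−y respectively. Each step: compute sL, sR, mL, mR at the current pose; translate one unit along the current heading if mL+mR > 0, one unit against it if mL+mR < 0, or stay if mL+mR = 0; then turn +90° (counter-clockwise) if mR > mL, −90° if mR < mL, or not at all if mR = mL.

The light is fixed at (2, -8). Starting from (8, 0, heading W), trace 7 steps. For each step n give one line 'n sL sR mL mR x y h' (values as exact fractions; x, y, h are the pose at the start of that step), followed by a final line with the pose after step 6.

n=0: pose=(8,0,W); sL=80/17, sR=16/13; mL=656/221, mR=16/13; mL+mR=928/221 → advance +1; mR−mL=-384/221 → turn -1·90°
n=1: pose=(7,0,N); sL=32/25, sR=32/37; mL=992/925, mR=32/37; mL+mR=1792/925 → advance +1; mR−mL=-192/925 → turn -1·90°
n=2: pose=(7,1,E); sL=10/13, sR=8/5; mL=77/65, mR=8/5; mL+mR=181/65 → advance +1; mR−mL=27/65 → turn +1·90°
n=3: pose=(8,1,N); sL=160/153, sR=32/45; mL=224/255, mR=32/45; mL+mR=1216/765 → advance +1; mR−mL=-128/765 → turn -1·90°
n=4: pose=(8,2,E); sL=16/25, sR=16/13; mL=304/325, mR=16/13; mL+mR=704/325 → advance +1; mR−mL=96/325 → turn +1·90°
n=5: pose=(9,2,N); sL=32/37, sR=160/269; mL=7264/9953, mR=160/269; mL+mR=13184/9953 → advance +1; mR−mL=-1344/9953 → turn -1·90°
n=6: pose=(9,3,E); sL=20/37, sR=40/41; mL=1150/1517, mR=40/41; mL+mR=2630/1517 → advance +1; mR−mL=330/1517 → turn +1·90°

0 80/17 16/13 656/221 16/13 8 0 W
1 32/25 32/37 992/925 32/37 7 0 N
2 10/13 8/5 77/65 8/5 7 1 E
3 160/153 32/45 224/255 32/45 8 1 N
4 16/25 16/13 304/325 16/13 8 2 E
5 32/37 160/269 7264/9953 160/269 9 2 N
6 20/37 40/41 1150/1517 40/41 9 3 E
final 10 3 N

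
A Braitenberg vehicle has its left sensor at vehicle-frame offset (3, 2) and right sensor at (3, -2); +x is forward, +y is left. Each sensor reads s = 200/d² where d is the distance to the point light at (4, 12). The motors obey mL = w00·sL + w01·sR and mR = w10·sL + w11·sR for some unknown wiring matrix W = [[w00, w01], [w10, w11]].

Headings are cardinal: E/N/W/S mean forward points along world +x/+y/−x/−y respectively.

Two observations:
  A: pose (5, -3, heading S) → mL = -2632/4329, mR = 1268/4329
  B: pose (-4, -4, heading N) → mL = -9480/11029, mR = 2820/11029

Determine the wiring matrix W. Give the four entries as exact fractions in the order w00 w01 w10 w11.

-1/2 -1/2 1 -1/2

obs A: pose=(5,-3,S) → sL=200/333, sR=8/13, mL=-2632/4329, mR=1268/4329
obs B: pose=(-4,-4,N) → sL=200/269, sR=40/41, mL=-9480/11029, mR=2820/11029
sensor matrix S = [[200/333, 8/13], [200/269, 40/41]]; det S = 6131200/47744541
solve [mL_A; mL_B] = S·[w00; w01] and [mR_A; mR_B] = S·[w10; w11]:
  w00 = -1/2, w01 = -1/2, w10 = 1, w11 = -1/2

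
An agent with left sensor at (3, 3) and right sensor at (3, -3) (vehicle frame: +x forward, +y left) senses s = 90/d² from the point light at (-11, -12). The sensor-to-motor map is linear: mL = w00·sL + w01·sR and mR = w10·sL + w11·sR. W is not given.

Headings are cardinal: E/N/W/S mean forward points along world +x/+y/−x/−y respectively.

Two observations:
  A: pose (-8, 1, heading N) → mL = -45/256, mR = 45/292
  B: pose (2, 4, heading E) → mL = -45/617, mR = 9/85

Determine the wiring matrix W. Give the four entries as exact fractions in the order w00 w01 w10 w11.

-1/2 0 0 1/2

obs A: pose=(-8,1,N) → sL=45/128, sR=45/146, mL=-45/256, mR=45/292
obs B: pose=(2,4,E) → sL=90/617, sR=18/85, mL=-45/617, mR=9/85
sensor matrix S = [[45/128, 45/146], [90/617, 18/85]]; det S = 1445121/49004608
solve [mL_A; mL_B] = S·[w00; w01] and [mR_A; mR_B] = S·[w10; w11]:
  w00 = -1/2, w01 = 0, w10 = 0, w11 = 1/2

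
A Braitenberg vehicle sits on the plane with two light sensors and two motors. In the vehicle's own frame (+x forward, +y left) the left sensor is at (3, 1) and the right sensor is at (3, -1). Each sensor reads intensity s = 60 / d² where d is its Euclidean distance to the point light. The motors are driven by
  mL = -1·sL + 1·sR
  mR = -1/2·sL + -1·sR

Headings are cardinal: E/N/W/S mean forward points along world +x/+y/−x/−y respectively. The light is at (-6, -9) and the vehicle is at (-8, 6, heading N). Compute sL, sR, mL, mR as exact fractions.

20/111 12/65 32/7215 -1982/7215

left sensor world pos  = (-9, 9); dL² = 333
right sensor world pos = (-7, 9); dR² = 325
sL = 60/333 = 20/111
sR = 60/325 = 12/65
mL = -1·sL + 1·sR = 32/7215
mR = -1/2·sL + -1·sR = -1982/7215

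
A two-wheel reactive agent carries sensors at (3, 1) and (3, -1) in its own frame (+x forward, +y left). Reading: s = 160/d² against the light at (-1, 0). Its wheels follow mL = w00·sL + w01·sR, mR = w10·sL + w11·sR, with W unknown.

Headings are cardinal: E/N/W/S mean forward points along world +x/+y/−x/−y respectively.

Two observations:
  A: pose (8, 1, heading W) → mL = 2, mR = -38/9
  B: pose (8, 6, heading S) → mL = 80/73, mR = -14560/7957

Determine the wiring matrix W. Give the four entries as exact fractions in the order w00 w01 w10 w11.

obs A: pose=(8,1,W) → sL=40/9, sR=4, mL=2, mR=-38/9
obs B: pose=(8,6,S) → sL=160/109, sR=160/73, mL=80/73, mR=-14560/7957
sensor matrix S = [[40/9, 4], [160/109, 160/73]]; det S = 277120/71613
solve [mL_A; mL_B] = S·[w00; w01] and [mR_A; mR_B] = S·[w10; w11]:
  w00 = 0, w01 = 1/2, w10 = -1/2, w11 = -1/2

0 1/2 -1/2 -1/2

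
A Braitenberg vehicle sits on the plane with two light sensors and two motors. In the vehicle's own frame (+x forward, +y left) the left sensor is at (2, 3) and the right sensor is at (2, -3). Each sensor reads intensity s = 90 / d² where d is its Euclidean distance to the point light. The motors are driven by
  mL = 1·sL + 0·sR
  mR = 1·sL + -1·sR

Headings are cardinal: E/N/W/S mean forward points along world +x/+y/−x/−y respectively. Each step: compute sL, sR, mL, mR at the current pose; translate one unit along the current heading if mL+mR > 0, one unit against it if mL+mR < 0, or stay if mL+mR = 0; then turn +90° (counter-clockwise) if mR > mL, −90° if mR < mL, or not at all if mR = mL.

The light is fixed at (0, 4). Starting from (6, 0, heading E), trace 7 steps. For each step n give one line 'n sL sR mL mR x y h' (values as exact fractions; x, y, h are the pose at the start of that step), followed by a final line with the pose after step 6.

n=0: pose=(6,0,E); sL=18/13, sR=90/113; mL=18/13, mR=864/1469; mL+mR=2898/1469 → advance +1; mR−mL=-90/113 → turn -1·90°
n=1: pose=(7,0,S); sL=45/68, sR=45/26; mL=45/68, mR=-945/884; mL+mR=-90/221 → advance -1; mR−mL=-45/26 → turn -1·90°
n=2: pose=(7,1,W); sL=90/61, sR=18/5; mL=90/61, mR=-648/305; mL+mR=-198/305 → advance -1; mR−mL=-18/5 → turn -1·90°
n=3: pose=(8,1,N); sL=45/13, sR=45/61; mL=45/13, mR=2160/793; mL+mR=4905/793 → advance +1; mR−mL=-45/61 → turn -1·90°
n=4: pose=(8,2,E); sL=90/101, sR=18/25; mL=90/101, mR=432/2525; mL+mR=2682/2525 → advance +1; mR−mL=-18/25 → turn -1·90°
n=5: pose=(9,2,S); sL=9/16, sR=45/26; mL=9/16, mR=-243/208; mL+mR=-63/104 → advance -1; mR−mL=-45/26 → turn -1·90°
n=6: pose=(9,3,W); sL=18/13, sR=90/53; mL=18/13, mR=-216/689; mL+mR=738/689 → advance +1; mR−mL=-90/53 → turn -1·90°

0 18/13 90/113 18/13 864/1469 6 0 E
1 45/68 45/26 45/68 -945/884 7 0 S
2 90/61 18/5 90/61 -648/305 7 1 W
3 45/13 45/61 45/13 2160/793 8 1 N
4 90/101 18/25 90/101 432/2525 8 2 E
5 9/16 45/26 9/16 -243/208 9 2 S
6 18/13 90/53 18/13 -216/689 9 3 W
final 8 3 N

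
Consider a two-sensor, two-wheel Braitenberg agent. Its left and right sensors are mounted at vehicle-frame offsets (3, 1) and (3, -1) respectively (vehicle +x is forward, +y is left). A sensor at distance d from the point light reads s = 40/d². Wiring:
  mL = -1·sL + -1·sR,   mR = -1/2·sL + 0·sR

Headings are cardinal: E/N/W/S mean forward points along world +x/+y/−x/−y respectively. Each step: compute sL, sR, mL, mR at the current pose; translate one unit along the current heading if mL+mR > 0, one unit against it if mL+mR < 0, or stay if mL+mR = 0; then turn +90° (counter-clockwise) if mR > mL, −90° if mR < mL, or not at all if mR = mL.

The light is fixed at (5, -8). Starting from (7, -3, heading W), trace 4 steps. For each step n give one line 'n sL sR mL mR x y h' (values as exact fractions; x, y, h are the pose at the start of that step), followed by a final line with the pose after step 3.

0 40/17 40/37 -2160/629 -20/17 7 -3 W
1 2 5 -7 -1 8 -3 S
2 8/17 40/61 -1168/1037 -4/17 8 -2 E
3 20/41 4/9 -344/369 -10/41 7 -2 N
final 7 -3 W

n=0: pose=(7,-3,W); sL=40/17, sR=40/37; mL=-2160/629, mR=-20/17; mL+mR=-2900/629 → advance -1; mR−mL=1420/629 → turn +1·90°
n=1: pose=(8,-3,S); sL=2, sR=5; mL=-7, mR=-1; mL+mR=-8 → advance -1; mR−mL=6 → turn +1·90°
n=2: pose=(8,-2,E); sL=8/17, sR=40/61; mL=-1168/1037, mR=-4/17; mL+mR=-1412/1037 → advance -1; mR−mL=924/1037 → turn +1·90°
n=3: pose=(7,-2,N); sL=20/41, sR=4/9; mL=-344/369, mR=-10/41; mL+mR=-434/369 → advance -1; mR−mL=254/369 → turn +1·90°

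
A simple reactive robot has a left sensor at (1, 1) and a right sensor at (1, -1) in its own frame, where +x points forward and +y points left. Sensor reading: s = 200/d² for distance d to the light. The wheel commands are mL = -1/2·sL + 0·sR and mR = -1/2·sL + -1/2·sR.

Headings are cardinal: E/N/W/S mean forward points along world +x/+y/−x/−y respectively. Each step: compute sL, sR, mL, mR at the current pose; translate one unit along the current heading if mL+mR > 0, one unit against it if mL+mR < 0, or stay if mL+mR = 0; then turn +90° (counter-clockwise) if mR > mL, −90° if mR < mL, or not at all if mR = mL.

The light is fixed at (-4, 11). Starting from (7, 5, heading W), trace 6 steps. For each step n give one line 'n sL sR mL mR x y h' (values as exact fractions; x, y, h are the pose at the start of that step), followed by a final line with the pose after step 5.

n=0: pose=(7,5,W); sL=200/149, sR=8/5; mL=-100/149, mR=-1096/745; mL+mR=-1596/745 → advance -1; mR−mL=-4/5 → turn -1·90°
n=1: pose=(8,5,N); sL=100/73, sR=100/97; mL=-50/73, mR=-8500/7081; mL+mR=-13350/7081 → advance -1; mR−mL=-50/97 → turn -1·90°
n=2: pose=(8,4,E); sL=40/41, sR=200/233; mL=-20/41, mR=-8760/9553; mL+mR=-13420/9553 → advance -1; mR−mL=-100/233 → turn -1·90°
n=3: pose=(7,4,S); sL=25/26, sR=50/41; mL=-25/52, mR=-2325/2132; mL+mR=-1675/1066 → advance -1; mR−mL=-25/41 → turn -1·90°
n=4: pose=(7,5,W); sL=200/149, sR=8/5; mL=-100/149, mR=-1096/745; mL+mR=-1596/745 → advance -1; mR−mL=-4/5 → turn -1·90°
n=5: pose=(8,5,N); sL=100/73, sR=100/97; mL=-50/73, mR=-8500/7081; mL+mR=-13350/7081 → advance -1; mR−mL=-50/97 → turn -1·90°

0 200/149 8/5 -100/149 -1096/745 7 5 W
1 100/73 100/97 -50/73 -8500/7081 8 5 N
2 40/41 200/233 -20/41 -8760/9553 8 4 E
3 25/26 50/41 -25/52 -2325/2132 7 4 S
4 200/149 8/5 -100/149 -1096/745 7 5 W
5 100/73 100/97 -50/73 -8500/7081 8 5 N
final 8 4 E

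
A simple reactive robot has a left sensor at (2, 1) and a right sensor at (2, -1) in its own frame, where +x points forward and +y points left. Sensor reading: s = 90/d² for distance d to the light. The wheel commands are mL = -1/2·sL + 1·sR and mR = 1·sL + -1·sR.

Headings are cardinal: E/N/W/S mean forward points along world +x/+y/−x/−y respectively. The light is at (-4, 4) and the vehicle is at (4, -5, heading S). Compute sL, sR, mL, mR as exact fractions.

left sensor world pos  = (5, -7); dL² = 202
right sensor world pos = (3, -7); dR² = 170
sL = 90/202 = 45/101
sR = 90/170 = 9/17
mL = -1/2·sL + 1·sR = 1053/3434
mR = 1·sL + -1·sR = -144/1717

45/101 9/17 1053/3434 -144/1717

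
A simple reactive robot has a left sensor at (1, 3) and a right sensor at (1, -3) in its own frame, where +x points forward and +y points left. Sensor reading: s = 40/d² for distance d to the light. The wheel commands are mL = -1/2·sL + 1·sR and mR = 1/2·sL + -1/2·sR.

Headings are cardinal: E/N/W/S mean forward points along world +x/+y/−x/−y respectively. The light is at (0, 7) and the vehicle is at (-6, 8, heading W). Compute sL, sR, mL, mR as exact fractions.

40/53 8/13 164/689 48/689

left sensor world pos  = (-7, 5); dL² = 53
right sensor world pos = (-7, 11); dR² = 65
sL = 40/53 = 40/53
sR = 40/65 = 8/13
mL = -1/2·sL + 1·sR = 164/689
mR = 1/2·sL + -1/2·sR = 48/689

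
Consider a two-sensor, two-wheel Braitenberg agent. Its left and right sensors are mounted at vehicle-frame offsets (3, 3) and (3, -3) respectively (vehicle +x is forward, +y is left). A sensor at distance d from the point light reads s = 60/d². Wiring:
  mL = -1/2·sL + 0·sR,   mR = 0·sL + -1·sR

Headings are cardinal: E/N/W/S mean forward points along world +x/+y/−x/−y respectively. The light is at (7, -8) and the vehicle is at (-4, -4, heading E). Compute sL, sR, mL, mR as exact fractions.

60/113 12/13 -30/113 -12/13

left sensor world pos  = (-1, -1); dL² = 113
right sensor world pos = (-1, -7); dR² = 65
sL = 60/113 = 60/113
sR = 60/65 = 12/13
mL = -1/2·sL + 0·sR = -30/113
mR = 0·sL + -1·sR = -12/13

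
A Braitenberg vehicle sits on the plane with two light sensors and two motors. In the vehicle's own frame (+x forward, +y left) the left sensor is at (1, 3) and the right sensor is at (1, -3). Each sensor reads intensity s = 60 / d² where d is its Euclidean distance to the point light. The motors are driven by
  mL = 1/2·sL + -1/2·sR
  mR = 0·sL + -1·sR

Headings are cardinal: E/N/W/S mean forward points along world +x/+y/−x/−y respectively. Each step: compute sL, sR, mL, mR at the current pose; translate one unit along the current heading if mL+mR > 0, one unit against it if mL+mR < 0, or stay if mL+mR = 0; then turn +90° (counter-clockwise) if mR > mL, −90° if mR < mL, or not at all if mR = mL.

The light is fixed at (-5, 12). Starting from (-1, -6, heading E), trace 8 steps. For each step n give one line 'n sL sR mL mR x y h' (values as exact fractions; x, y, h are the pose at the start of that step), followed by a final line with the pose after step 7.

n=0: pose=(-1,-6,E); sL=6/25, sR=30/233; mL=324/5825, mR=-30/233; mL+mR=-426/5825 → advance -1; mR−mL=-1074/5825 → turn -1·90°
n=1: pose=(-2,-6,S); sL=60/397, sR=60/361; mL=-1080/143317, mR=-60/361; mL+mR=-24900/143317 → advance -1; mR−mL=-22740/143317 → turn -1·90°
n=2: pose=(-2,-5,W); sL=15/101, sR=3/10; mL=-153/2020, mR=-3/10; mL+mR=-759/2020 → advance -1; mR−mL=-453/2020 → turn -1·90°
n=3: pose=(-1,-5,N); sL=60/257, sR=12/61; mL=288/15677, mR=-12/61; mL+mR=-2796/15677 → advance -1; mR−mL=-3372/15677 → turn -1·90°
n=4: pose=(-1,-6,E); sL=6/25, sR=30/233; mL=324/5825, mR=-30/233; mL+mR=-426/5825 → advance -1; mR−mL=-1074/5825 → turn -1·90°
n=5: pose=(-2,-6,S); sL=60/397, sR=60/361; mL=-1080/143317, mR=-60/361; mL+mR=-24900/143317 → advance -1; mR−mL=-22740/143317 → turn -1·90°
n=6: pose=(-2,-5,W); sL=15/101, sR=3/10; mL=-153/2020, mR=-3/10; mL+mR=-759/2020 → advance -1; mR−mL=-453/2020 → turn -1·90°
n=7: pose=(-1,-5,N); sL=60/257, sR=12/61; mL=288/15677, mR=-12/61; mL+mR=-2796/15677 → advance -1; mR−mL=-3372/15677 → turn -1·90°

0 6/25 30/233 324/5825 -30/233 -1 -6 E
1 60/397 60/361 -1080/143317 -60/361 -2 -6 S
2 15/101 3/10 -153/2020 -3/10 -2 -5 W
3 60/257 12/61 288/15677 -12/61 -1 -5 N
4 6/25 30/233 324/5825 -30/233 -1 -6 E
5 60/397 60/361 -1080/143317 -60/361 -2 -6 S
6 15/101 3/10 -153/2020 -3/10 -2 -5 W
7 60/257 12/61 288/15677 -12/61 -1 -5 N
final -1 -6 E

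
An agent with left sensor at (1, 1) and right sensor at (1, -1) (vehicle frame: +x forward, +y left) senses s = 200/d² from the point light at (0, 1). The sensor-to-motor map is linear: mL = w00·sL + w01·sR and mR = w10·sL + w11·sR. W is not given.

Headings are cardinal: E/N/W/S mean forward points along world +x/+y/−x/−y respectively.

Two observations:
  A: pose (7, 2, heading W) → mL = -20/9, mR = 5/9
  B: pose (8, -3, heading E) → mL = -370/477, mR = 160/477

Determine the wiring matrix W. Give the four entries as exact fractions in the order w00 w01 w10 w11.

1/2 -1 1 -1

obs A: pose=(7,2,W) → sL=50/9, sR=5, mL=-20/9, mR=5/9
obs B: pose=(8,-3,E) → sL=20/9, sR=100/53, mL=-370/477, mR=160/477
sensor matrix S = [[50/9, 5], [20/9, 100/53]]; det S = -100/159
solve [mL_A; mL_B] = S·[w00; w01] and [mR_A; mR_B] = S·[w10; w11]:
  w00 = 1/2, w01 = -1, w10 = 1, w11 = -1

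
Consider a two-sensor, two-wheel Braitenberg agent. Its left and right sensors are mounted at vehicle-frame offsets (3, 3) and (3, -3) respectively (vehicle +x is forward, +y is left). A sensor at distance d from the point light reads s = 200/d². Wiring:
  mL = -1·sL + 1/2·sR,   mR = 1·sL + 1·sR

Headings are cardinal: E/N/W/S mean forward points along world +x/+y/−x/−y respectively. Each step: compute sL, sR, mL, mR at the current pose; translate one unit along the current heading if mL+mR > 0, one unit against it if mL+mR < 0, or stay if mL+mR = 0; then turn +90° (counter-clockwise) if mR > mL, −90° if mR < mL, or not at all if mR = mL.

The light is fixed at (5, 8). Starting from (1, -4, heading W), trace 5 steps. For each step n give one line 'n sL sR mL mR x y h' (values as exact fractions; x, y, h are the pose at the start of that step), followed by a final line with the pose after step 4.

0 100/137 20/13 70/1781 4040/1781 1 -4 W
1 200/229 200/289 -34900/66181 103600/66181 0 -4 S
2 25/13 10/13 -20/13 35/13 0 -5 E
3 200/149 200/101 -5300/15049 50000/15049 1 -5 N
4 100/137 20/13 70/1781 4040/1781 1 -4 W
final 0 -4 S

n=0: pose=(1,-4,W); sL=100/137, sR=20/13; mL=70/1781, mR=4040/1781; mL+mR=30/13 → advance +1; mR−mL=3970/1781 → turn +1·90°
n=1: pose=(0,-4,S); sL=200/229, sR=200/289; mL=-34900/66181, mR=103600/66181; mL+mR=300/289 → advance +1; mR−mL=138500/66181 → turn +1·90°
n=2: pose=(0,-5,E); sL=25/13, sR=10/13; mL=-20/13, mR=35/13; mL+mR=15/13 → advance +1; mR−mL=55/13 → turn +1·90°
n=3: pose=(1,-5,N); sL=200/149, sR=200/101; mL=-5300/15049, mR=50000/15049; mL+mR=300/101 → advance +1; mR−mL=55300/15049 → turn +1·90°
n=4: pose=(1,-4,W); sL=100/137, sR=20/13; mL=70/1781, mR=4040/1781; mL+mR=30/13 → advance +1; mR−mL=3970/1781 → turn +1·90°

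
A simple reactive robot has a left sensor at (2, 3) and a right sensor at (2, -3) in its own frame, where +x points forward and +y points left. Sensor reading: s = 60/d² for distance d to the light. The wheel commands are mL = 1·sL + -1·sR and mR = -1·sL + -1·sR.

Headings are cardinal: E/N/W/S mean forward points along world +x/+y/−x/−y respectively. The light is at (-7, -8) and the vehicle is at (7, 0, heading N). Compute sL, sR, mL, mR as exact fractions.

60/221 60/389 10080/85969 -36600/85969

left sensor world pos  = (4, 2); dL² = 221
right sensor world pos = (10, 2); dR² = 389
sL = 60/221 = 60/221
sR = 60/389 = 60/389
mL = 1·sL + -1·sR = 10080/85969
mR = -1·sL + -1·sR = -36600/85969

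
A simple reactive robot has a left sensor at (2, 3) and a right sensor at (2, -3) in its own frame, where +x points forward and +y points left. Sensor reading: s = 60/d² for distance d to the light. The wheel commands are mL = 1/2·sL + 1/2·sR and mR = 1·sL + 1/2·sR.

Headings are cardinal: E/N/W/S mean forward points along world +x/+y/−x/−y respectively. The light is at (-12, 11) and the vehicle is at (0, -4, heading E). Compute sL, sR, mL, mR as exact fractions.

3/17 3/26 129/884 207/884

left sensor world pos  = (2, -1); dL² = 340
right sensor world pos = (2, -7); dR² = 520
sL = 60/340 = 3/17
sR = 60/520 = 3/26
mL = 1/2·sL + 1/2·sR = 129/884
mR = 1·sL + 1/2·sR = 207/884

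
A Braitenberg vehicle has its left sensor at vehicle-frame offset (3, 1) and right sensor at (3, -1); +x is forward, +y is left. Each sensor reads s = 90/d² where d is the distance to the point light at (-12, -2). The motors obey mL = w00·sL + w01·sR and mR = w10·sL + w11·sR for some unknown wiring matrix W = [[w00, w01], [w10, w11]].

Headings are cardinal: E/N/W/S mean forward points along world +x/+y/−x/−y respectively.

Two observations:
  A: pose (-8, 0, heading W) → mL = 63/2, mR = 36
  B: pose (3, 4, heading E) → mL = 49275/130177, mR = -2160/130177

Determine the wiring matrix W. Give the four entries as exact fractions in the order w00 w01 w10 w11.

obs A: pose=(-8,0,W) → sL=45, sR=9, mL=63/2, mR=36
obs B: pose=(3,4,E) → sL=90/373, sR=90/349, mL=49275/130177, mR=-2160/130177
sensor matrix S = [[45, 9], [90/373, 90/349]]; det S = 1227960/130177
solve [mL_A; mL_B] = S·[w00; w01] and [mR_A; mR_B] = S·[w10; w11]:
  w00 = 1/2, w01 = 1, w10 = 1, w11 = -1

1/2 1 1 -1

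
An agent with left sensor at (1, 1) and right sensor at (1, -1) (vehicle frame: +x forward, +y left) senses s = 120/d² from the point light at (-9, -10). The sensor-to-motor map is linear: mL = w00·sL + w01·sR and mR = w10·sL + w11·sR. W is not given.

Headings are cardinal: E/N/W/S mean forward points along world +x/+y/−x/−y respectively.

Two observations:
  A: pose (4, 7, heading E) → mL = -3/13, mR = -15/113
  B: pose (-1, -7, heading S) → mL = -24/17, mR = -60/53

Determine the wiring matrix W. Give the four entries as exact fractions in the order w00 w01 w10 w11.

obs A: pose=(4,7,E) → sL=3/13, sR=30/113, mL=-3/13, mR=-15/113
obs B: pose=(-1,-7,S) → sL=24/17, sR=120/53, mL=-24/17, mR=-60/53
sensor matrix S = [[3/13, 30/113], [24/17, 120/53]]; det S = 195480/1323569
solve [mL_A; mL_B] = S·[w00; w01] and [mR_A; mR_B] = S·[w10; w11]:
  w00 = -1, w01 = 0, w10 = 0, w11 = -1/2

-1 0 0 -1/2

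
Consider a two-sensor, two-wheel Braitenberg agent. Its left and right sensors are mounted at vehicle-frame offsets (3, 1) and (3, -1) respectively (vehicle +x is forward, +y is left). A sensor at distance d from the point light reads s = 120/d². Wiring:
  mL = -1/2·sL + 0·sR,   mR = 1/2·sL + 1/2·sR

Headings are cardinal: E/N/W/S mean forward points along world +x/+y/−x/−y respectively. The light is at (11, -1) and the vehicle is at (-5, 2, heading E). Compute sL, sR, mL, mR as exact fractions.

24/37 120/173 -12/37 4296/6401

left sensor world pos  = (-2, 3); dL² = 185
right sensor world pos = (-2, 1); dR² = 173
sL = 120/185 = 24/37
sR = 120/173 = 120/173
mL = -1/2·sL + 0·sR = -12/37
mR = 1/2·sL + 1/2·sR = 4296/6401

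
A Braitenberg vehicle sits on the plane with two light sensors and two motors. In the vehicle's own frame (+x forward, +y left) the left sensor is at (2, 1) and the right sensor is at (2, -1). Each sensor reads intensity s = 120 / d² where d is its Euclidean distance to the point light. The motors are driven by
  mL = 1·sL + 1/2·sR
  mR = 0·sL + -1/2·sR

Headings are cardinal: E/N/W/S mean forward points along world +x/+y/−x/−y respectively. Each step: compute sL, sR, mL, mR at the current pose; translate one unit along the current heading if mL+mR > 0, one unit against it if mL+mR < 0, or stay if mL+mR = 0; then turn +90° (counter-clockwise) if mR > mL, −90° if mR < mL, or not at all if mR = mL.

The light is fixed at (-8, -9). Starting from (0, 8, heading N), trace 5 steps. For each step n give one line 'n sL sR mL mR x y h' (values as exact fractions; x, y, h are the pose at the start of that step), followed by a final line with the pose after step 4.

0 12/41 60/221 3882/9061 -30/221 0 8 N
1 120/461 120/389 74340/179329 -60/389 0 9 E
2 30/89 3/8 747/1424 -3/16 1 9 S
3 24/61 120/373 12612/22753 -60/373 1 8 W
4 12/41 60/221 3882/9061 -30/221 0 8 N
final 0 9 E

n=0: pose=(0,8,N); sL=12/41, sR=60/221; mL=3882/9061, mR=-30/221; mL+mR=12/41 → advance +1; mR−mL=-5112/9061 → turn -1·90°
n=1: pose=(0,9,E); sL=120/461, sR=120/389; mL=74340/179329, mR=-60/389; mL+mR=120/461 → advance +1; mR−mL=-102000/179329 → turn -1·90°
n=2: pose=(1,9,S); sL=30/89, sR=3/8; mL=747/1424, mR=-3/16; mL+mR=30/89 → advance +1; mR−mL=-507/712 → turn -1·90°
n=3: pose=(1,8,W); sL=24/61, sR=120/373; mL=12612/22753, mR=-60/373; mL+mR=24/61 → advance +1; mR−mL=-16272/22753 → turn -1·90°
n=4: pose=(0,8,N); sL=12/41, sR=60/221; mL=3882/9061, mR=-30/221; mL+mR=12/41 → advance +1; mR−mL=-5112/9061 → turn -1·90°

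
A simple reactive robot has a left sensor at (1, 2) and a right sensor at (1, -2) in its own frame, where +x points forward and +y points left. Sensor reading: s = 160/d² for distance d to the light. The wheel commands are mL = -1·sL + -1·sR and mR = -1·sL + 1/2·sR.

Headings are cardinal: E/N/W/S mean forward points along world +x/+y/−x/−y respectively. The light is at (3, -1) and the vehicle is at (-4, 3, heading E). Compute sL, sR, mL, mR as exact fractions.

20/9 4 -56/9 -2/9

left sensor world pos  = (-3, 5); dL² = 72
right sensor world pos = (-3, 1); dR² = 40
sL = 160/72 = 20/9
sR = 160/40 = 4
mL = -1·sL + -1·sR = -56/9
mR = -1·sL + 1/2·sR = -2/9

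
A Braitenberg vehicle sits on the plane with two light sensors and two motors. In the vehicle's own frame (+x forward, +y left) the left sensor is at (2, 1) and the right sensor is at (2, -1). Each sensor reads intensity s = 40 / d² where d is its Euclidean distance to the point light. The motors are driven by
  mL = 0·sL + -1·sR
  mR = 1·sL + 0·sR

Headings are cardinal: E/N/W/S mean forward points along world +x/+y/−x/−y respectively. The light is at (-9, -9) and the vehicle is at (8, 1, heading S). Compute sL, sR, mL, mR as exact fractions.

left sensor world pos  = (9, -1); dL² = 388
right sensor world pos = (7, -1); dR² = 320
sL = 40/388 = 10/97
sR = 40/320 = 1/8
mL = 0·sL + -1·sR = -1/8
mR = 1·sL + 0·sR = 10/97

10/97 1/8 -1/8 10/97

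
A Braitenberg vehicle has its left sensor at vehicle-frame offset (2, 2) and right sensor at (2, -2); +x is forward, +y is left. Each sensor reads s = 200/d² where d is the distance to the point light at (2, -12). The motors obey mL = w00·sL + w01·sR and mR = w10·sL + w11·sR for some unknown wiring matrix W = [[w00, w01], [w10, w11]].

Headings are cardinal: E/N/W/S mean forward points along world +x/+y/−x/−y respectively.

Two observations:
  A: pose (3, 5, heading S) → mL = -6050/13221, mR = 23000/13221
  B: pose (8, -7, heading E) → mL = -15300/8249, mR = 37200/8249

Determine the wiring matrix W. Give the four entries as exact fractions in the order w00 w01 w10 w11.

obs A: pose=(3,5,S) → sL=100/117, sR=100/113, mL=-6050/13221, mR=23000/13221
obs B: pose=(8,-7,E) → sL=200/113, sR=200/73, mL=-15300/8249, mR=37200/8249
sensor matrix S = [[100/117, 100/113], [200/113, 200/73]]; det S = 84560000/109060029
solve [mL_A; mL_B] = S·[w00; w01] and [mR_A; mR_B] = S·[w10; w11]:
  w00 = 1/2, w01 = -1, w10 = 1, w11 = 1

1/2 -1 1 1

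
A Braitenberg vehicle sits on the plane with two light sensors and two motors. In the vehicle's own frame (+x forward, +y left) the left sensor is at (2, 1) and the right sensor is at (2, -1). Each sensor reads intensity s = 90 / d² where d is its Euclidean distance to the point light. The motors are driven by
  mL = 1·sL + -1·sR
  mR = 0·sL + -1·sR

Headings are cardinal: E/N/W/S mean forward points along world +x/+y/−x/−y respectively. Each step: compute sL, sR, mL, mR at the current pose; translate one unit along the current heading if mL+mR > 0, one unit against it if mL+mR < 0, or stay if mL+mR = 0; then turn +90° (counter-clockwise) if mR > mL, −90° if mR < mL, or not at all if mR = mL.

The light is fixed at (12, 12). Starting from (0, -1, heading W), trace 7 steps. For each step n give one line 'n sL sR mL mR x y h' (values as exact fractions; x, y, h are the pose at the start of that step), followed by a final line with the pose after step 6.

0 45/196 9/34 -117/3332 -9/34 0 -1 W
1 18/53 90/221 -792/11713 -90/221 1 -1 N
2 9/25 5/17 28/425 -5/17 1 -2 E
3 90/377 18/85 864/32045 -18/85 0 -2 S
4 45/196 9/34 -117/3332 -9/34 0 -1 W
5 18/53 90/221 -792/11713 -90/221 1 -1 N
6 9/25 5/17 28/425 -5/17 1 -2 E
final 0 -2 S

n=0: pose=(0,-1,W); sL=45/196, sR=9/34; mL=-117/3332, mR=-9/34; mL+mR=-999/3332 → advance -1; mR−mL=-45/196 → turn -1·90°
n=1: pose=(1,-1,N); sL=18/53, sR=90/221; mL=-792/11713, mR=-90/221; mL+mR=-5562/11713 → advance -1; mR−mL=-18/53 → turn -1·90°
n=2: pose=(1,-2,E); sL=9/25, sR=5/17; mL=28/425, mR=-5/17; mL+mR=-97/425 → advance -1; mR−mL=-9/25 → turn -1·90°
n=3: pose=(0,-2,S); sL=90/377, sR=18/85; mL=864/32045, mR=-18/85; mL+mR=-5922/32045 → advance -1; mR−mL=-90/377 → turn -1·90°
n=4: pose=(0,-1,W); sL=45/196, sR=9/34; mL=-117/3332, mR=-9/34; mL+mR=-999/3332 → advance -1; mR−mL=-45/196 → turn -1·90°
n=5: pose=(1,-1,N); sL=18/53, sR=90/221; mL=-792/11713, mR=-90/221; mL+mR=-5562/11713 → advance -1; mR−mL=-18/53 → turn -1·90°
n=6: pose=(1,-2,E); sL=9/25, sR=5/17; mL=28/425, mR=-5/17; mL+mR=-97/425 → advance -1; mR−mL=-9/25 → turn -1·90°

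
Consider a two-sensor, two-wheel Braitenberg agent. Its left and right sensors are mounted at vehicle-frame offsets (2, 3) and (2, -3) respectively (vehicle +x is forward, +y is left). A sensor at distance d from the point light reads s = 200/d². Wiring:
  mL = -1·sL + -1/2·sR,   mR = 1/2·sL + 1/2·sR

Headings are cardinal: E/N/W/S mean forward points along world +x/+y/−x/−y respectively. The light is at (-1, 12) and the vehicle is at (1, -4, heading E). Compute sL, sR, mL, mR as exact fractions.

40/37 200/377 -18780/13949 11240/13949

left sensor world pos  = (3, -1); dL² = 185
right sensor world pos = (3, -7); dR² = 377
sL = 200/185 = 40/37
sR = 200/377 = 200/377
mL = -1·sL + -1/2·sR = -18780/13949
mR = 1/2·sL + 1/2·sR = 11240/13949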